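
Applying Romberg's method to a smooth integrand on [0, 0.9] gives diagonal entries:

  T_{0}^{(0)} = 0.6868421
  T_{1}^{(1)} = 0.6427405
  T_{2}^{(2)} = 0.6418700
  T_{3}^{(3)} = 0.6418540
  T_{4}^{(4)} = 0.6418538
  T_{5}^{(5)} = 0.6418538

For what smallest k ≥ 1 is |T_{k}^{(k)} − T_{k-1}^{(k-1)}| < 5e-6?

|T_{1}^{(1)} − T_{0}^{(0)}| = 0.0441016 ≥ 5e-6
|T_{2}^{(2)} − T_{1}^{(1)}| = 0.0008705 ≥ 5e-6
|T_{3}^{(3)} − T_{2}^{(2)}| = 0.0000160 ≥ 5e-6
|T_{4}^{(4)} − T_{3}^{(3)}| = 0.0000002 < 5e-6

k = 4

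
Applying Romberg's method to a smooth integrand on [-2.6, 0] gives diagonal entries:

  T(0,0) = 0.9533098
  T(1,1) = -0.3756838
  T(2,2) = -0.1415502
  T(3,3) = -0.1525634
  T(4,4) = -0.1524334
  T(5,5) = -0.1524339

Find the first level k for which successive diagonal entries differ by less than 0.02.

k = 3

|T(1,1) − T(0,0)| = 1.3289936 ≥ 0.02
|T(2,2) − T(1,1)| = 0.2341336 ≥ 0.02
|T(3,3) − T(2,2)| = 0.0110132 < 0.02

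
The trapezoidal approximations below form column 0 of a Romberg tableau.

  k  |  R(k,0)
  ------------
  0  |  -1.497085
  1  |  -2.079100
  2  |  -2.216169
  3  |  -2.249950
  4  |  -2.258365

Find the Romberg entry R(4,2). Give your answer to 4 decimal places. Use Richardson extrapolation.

-2.2612

Richardson extrapolation on the trapezoidal column (denominator 4−1=3):
R(3,1) = -2.249950 + (-2.249950 − (-2.216169))/3 = -2.261210
R(4,1) = -2.258365 + (-2.258365 − (-2.249950))/3 = -2.261170
R(4,2) = -2.261170 + (-2.261170 − (-2.261210))/15 = -2.261167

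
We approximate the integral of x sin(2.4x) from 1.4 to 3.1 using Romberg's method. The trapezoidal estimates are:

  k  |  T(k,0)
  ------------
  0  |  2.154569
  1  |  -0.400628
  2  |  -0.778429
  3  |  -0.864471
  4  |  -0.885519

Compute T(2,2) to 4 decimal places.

T(1,1) = (4·(-0.400628) − 2.154569) / 3 = -1.252360
T(2,1) = -0.778429 + (-0.778429 − (-0.400628))/3 = -0.904363
T(2,2) = -0.904363 + (-0.904363 − (-1.252360))/15 = -0.881163
(Column j=1 coincides with Simpson's rule on the same nodes.)

-0.8812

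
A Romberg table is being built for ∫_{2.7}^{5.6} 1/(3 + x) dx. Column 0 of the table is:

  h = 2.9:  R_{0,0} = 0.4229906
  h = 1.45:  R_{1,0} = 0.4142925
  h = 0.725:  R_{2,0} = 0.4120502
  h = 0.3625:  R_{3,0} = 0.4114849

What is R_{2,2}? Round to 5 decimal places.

0.41130

Richardson extrapolation on the trapezoidal column (denominator 4−1=3):
R_{1,1} = (4·0.4142925 − 0.4229906) / 3 = 0.4113931
R_{2,1} = (4·0.4120502 − 0.4142925) / 3 = 0.4113028
R_{2,2} = (16·0.4113028 − 0.4113931) / 15 = 0.4112968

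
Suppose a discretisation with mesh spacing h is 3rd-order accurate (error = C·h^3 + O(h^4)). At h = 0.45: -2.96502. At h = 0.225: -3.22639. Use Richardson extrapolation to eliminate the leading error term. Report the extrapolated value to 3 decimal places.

-3.264

The leading error scales as h^3; refining by a factor of 2 reduces it by 2^3 = 8.
Extrapolated value = (8·A(h/2) − A(h)) / (8 − 1)
= (8·(-3.22639) − (-2.96502)) / 7
= -22.84610 / 7 = -3.26373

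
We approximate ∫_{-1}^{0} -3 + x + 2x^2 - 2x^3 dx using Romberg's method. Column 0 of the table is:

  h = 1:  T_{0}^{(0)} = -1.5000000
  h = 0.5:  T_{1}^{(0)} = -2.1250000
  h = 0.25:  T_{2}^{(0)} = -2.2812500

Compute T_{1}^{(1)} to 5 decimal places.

T_{1}^{(1)} = (4·(-2.1250000) − (-1.5000000)) / 3 = -2.3333333

-2.33333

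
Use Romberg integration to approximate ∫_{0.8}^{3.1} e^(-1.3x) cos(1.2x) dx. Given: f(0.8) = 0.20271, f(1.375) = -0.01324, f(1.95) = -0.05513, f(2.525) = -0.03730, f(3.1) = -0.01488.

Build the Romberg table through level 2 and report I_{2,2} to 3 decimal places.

-0.025

I_{0,0} (trapezoid, 1 panel, h=2.3000): 0.21600
I_{1,0} (trapezoid, 2 panels, h=1.1500): 0.04460
I_{2,0} (trapezoid, 4 panels, h=0.5750): -0.00676
I_{1,1} = 0.04460 + (0.04460 − 0.21600)/3 = -0.01253
I_{2,1} = -0.00676 + (-0.00676 − 0.04460)/3 = -0.02388
I_{2,2} = -0.02388 + (-0.02388 − (-0.01253))/15 = -0.02464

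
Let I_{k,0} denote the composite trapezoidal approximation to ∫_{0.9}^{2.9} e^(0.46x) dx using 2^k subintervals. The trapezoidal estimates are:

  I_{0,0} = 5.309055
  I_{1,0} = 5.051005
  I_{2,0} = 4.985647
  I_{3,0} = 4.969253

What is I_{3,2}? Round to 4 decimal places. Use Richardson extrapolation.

4.9638

I_{2,1} = 4.985647 + (4.985647 − 5.051005)/3 = 4.963861
I_{3,1} = 4.969253 + (4.969253 − 4.985647)/3 = 4.963788
I_{3,2} = 4.963788 + (4.963788 − 4.963861)/15 = 4.963783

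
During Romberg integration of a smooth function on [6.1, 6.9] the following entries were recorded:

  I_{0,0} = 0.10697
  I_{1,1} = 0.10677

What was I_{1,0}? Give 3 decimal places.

0.107

From I_{1,1} = (4·I_{1,0} − I_{0,0})/3, solve for I_{1,0}:
4·I_{1,0} = 3·0.10677 + 0.10697 = 0.42728
I_{1,0} = 0.10682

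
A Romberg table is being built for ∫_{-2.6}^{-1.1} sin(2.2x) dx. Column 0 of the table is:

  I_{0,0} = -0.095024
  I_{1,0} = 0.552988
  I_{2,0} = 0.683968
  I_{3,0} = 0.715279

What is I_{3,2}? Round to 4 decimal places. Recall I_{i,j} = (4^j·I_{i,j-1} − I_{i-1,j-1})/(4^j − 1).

I_{2,1} = 0.683968 + (0.683968 − 0.552988)/3 = 0.727628
I_{3,1} = 0.715279 + (0.715279 − 0.683968)/3 = 0.725716
I_{3,2} = 0.725716 + (0.725716 − 0.727628)/15 = 0.725589

0.7256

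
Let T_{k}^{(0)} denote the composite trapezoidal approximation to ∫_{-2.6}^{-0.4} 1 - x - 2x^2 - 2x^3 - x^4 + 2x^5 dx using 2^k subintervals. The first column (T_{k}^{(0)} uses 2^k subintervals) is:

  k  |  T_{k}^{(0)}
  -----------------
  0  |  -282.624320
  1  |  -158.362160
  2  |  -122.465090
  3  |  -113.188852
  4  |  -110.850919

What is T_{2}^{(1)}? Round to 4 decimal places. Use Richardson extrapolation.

-110.4994

T_{2}^{(1)} = (4·(-122.465090) − (-158.362160)) / 3 = -110.499400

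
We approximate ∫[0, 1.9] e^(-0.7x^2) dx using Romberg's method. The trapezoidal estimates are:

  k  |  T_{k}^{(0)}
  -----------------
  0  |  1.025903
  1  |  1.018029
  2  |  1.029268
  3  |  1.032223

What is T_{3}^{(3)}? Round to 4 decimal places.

T_{1}^{(1)} = (4·1.018029 − 1.025903) / 3 = 1.015404
T_{2}^{(1)} = 1.029268 + (1.029268 − 1.018029)/3 = 1.033014
T_{3}^{(1)} = (4·1.032223 − 1.029268) / 3 = 1.033208
T_{2}^{(2)} = (16·1.033014 − 1.015404) / 15 = 1.034188
T_{3}^{(2)} = 1.033208 + (1.033208 − 1.033014)/15 = 1.033221
T_{3}^{(3)} = (64·1.033221 − 1.034188) / 63 = 1.033206

1.0332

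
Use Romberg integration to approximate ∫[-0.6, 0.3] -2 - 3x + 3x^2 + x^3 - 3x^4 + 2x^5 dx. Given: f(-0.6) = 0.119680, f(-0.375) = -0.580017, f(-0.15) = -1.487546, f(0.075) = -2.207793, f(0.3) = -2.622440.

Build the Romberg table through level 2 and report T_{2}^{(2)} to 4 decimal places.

-1.2458

T_{0}^{(0)} (trapezoid, 1 panel, h=0.9000): -1.126242
T_{1}^{(0)} (trapezoid, 2 panels, h=0.4500): -1.232517
T_{2}^{(0)} (trapezoid, 4 panels, h=0.2250): -1.243516
T_{1}^{(1)} = -1.232517 + (-1.232517 − (-1.126242))/3 = -1.267942
T_{2}^{(1)} = -1.243516 + (-1.243516 − (-1.232517))/3 = -1.247182
T_{2}^{(2)} = -1.247182 + (-1.247182 − (-1.267942))/15 = -1.245798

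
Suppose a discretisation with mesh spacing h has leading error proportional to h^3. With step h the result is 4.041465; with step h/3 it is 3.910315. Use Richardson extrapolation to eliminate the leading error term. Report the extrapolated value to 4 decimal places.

Extrapolated value = (27·A(h/3) − A(h)) / (27 − 1)
= (27·3.910315 − 4.041465) / 26
= 101.537040 / 26 = 3.905271

3.9053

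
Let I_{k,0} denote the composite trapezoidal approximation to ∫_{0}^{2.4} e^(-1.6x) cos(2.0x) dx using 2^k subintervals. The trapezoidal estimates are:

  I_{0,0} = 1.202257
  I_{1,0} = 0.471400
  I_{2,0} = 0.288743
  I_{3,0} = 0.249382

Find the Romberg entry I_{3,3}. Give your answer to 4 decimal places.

Richardson extrapolation on the trapezoidal column (denominator 4−1=3):
I_{1,1} = 0.471400 + (0.471400 − 1.202257)/3 = 0.227781
I_{2,1} = 0.288743 + (0.288743 − 0.471400)/3 = 0.227857
I_{3,1} = (4·0.249382 − 0.288743) / 3 = 0.236262
I_{2,2} = (16·0.227857 − 0.227781) / 15 = 0.227862
I_{3,2} = 0.236262 + (0.236262 − 0.227857)/15 = 0.236822
I_{3,3} = 0.236822 + (0.236822 − 0.227862)/63 = 0.236964

0.2370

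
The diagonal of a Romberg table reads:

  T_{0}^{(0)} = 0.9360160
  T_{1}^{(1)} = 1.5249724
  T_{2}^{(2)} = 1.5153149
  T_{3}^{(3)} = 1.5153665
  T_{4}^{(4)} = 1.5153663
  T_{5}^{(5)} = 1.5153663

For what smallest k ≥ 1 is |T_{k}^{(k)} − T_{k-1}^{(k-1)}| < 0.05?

k = 2

|T_{1}^{(1)} − T_{0}^{(0)}| = 0.5889564 ≥ 0.05
|T_{2}^{(2)} − T_{1}^{(1)}| = 0.0096575 < 0.05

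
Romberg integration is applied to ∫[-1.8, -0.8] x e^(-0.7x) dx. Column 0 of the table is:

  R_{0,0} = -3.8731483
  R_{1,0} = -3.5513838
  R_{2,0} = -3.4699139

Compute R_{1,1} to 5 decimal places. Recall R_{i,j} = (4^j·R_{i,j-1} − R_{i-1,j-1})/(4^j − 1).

Richardson extrapolation on the trapezoidal column (denominator 4−1=3):
R_{1,1} = (4·(-3.5513838) − (-3.8731483)) / 3 = -3.4441290

-3.44413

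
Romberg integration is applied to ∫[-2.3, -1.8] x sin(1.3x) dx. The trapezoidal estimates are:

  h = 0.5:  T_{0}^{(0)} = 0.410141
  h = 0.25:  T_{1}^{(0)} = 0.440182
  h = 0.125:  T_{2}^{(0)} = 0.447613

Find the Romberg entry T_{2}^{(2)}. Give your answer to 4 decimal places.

0.4501

T_{1}^{(1)} = 0.440182 + (0.440182 − 0.410141)/3 = 0.450196
T_{2}^{(1)} = (4·0.447613 − 0.440182) / 3 = 0.450090
T_{2}^{(2)} = 0.450090 + (0.450090 − 0.450196)/15 = 0.450083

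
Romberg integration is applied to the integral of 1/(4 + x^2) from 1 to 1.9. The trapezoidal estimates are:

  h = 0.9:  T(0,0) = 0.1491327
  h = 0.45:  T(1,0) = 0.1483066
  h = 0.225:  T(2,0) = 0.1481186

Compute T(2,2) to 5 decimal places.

0.14806

T(1,1) = (4·0.1483066 − 0.1491327) / 3 = 0.1480312
T(2,1) = (4·0.1481186 − 0.1483066) / 3 = 0.1480559
T(2,2) = 0.1480559 + (0.1480559 − 0.1480312)/15 = 0.1480575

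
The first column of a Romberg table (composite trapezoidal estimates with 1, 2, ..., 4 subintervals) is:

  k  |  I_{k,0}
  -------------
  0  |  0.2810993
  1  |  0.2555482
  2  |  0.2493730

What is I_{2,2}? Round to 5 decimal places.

0.24733

I_{1,1} = 0.2555482 + (0.2555482 − 0.2810993)/3 = 0.2470312
I_{2,1} = 0.2493730 + (0.2493730 − 0.2555482)/3 = 0.2473146
I_{2,2} = 0.2473146 + (0.2473146 − 0.2470312)/15 = 0.2473335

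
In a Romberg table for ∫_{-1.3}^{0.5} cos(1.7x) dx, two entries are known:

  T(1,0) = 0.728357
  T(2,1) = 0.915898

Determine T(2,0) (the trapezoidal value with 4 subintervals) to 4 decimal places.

0.8690

From T(2,1) = (4·T(2,0) − T(1,0))/3, solve for T(2,0):
4·T(2,0) = 3·0.915898 + 0.728357 = 3.476051
T(2,0) = 0.869013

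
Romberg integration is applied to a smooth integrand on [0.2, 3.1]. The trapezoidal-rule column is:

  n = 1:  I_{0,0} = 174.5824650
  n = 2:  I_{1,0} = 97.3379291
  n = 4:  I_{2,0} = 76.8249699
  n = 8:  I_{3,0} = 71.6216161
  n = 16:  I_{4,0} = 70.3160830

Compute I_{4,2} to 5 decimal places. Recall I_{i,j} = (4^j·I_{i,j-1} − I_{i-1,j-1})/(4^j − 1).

I_{3,1} = 71.6216161 + (71.6216161 − 76.8249699)/3 = 69.8871648
I_{4,1} = 70.3160830 + (70.3160830 − 71.6216161)/3 = 69.8809053
I_{4,2} = 69.8809053 + (69.8809053 − 69.8871648)/15 = 69.8804880

69.88049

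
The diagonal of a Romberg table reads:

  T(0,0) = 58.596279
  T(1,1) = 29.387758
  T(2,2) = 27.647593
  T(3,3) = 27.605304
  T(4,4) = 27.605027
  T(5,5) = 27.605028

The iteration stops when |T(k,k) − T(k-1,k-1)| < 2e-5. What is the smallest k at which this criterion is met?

|T(1,1) − T(0,0)| = 29.208521 ≥ 2e-5
|T(2,2) − T(1,1)| = 1.740165 ≥ 2e-5
|T(3,3) − T(2,2)| = 0.042289 ≥ 2e-5
|T(4,4) − T(3,3)| = 0.000277 ≥ 2e-5
|T(5,5) − T(4,4)| = 0.000001 < 2e-5

k = 5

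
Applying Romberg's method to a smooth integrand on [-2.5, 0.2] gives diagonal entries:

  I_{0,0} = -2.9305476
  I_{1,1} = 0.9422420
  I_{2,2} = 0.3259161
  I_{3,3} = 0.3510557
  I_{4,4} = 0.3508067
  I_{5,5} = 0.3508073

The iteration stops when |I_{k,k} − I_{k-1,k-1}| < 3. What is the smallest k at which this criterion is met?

k = 2

|I_{1,1} − I_{0,0}| = 3.8727896 ≥ 3
|I_{2,2} − I_{1,1}| = 0.6163259 < 3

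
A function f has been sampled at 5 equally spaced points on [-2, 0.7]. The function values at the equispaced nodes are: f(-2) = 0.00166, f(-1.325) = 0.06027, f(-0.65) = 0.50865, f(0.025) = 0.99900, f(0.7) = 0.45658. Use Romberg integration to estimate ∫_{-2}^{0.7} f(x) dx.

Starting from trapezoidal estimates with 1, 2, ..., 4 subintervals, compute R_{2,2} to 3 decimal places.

R_{0,0} (trapezoid, 1 panel, h=2.7000): 0.61862
R_{1,0} (trapezoid, 2 panels, h=1.3500): 0.99599
R_{2,0} (trapezoid, 4 panels, h=0.6750): 1.21300
R_{1,1} = 0.99599 + (0.99599 − 0.61862)/3 = 1.12178
R_{2,1} = 1.21300 + (1.21300 − 0.99599)/3 = 1.28534
R_{2,2} = 1.28534 + (1.28534 − 1.12178)/15 = 1.29624

1.296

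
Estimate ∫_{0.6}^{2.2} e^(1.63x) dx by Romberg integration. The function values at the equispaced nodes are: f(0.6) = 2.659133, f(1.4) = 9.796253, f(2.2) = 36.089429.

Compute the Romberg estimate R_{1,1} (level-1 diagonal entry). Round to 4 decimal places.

20.7823

R_{0,0} (trapezoid, 1 panel, h=1.6000): 30.998850
R_{1,0} (trapezoid, 2 panels, h=0.8000): 23.336427
R_{1,1} = 23.336427 + (23.336427 − 30.998850)/3 = 20.782286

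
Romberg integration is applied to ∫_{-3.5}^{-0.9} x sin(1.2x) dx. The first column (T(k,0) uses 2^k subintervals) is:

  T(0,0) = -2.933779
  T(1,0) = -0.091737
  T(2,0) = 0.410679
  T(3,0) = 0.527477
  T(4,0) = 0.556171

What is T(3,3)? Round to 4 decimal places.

T(1,1) = (4·(-0.091737) − (-2.933779)) / 3 = 0.855610
T(2,1) = (4·0.410679 − (-0.091737)) / 3 = 0.578151
T(3,1) = 0.527477 + (0.527477 − 0.410679)/3 = 0.566410
T(2,2) = 0.578151 + (0.578151 − 0.855610)/15 = 0.559654
T(3,2) = (16·0.566410 − 0.578151) / 15 = 0.565627
T(3,3) = (64·0.565627 − 0.559654) / 63 = 0.565722

0.5657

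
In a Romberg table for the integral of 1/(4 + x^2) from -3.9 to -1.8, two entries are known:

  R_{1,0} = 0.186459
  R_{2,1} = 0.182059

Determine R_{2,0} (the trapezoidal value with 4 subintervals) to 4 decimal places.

0.1832

From R_{2,1} = (4·R_{2,0} − R_{1,0})/3, solve for R_{2,0}:
4·R_{2,0} = 3·0.182059 + 0.186459 = 0.732636
R_{2,0} = 0.183159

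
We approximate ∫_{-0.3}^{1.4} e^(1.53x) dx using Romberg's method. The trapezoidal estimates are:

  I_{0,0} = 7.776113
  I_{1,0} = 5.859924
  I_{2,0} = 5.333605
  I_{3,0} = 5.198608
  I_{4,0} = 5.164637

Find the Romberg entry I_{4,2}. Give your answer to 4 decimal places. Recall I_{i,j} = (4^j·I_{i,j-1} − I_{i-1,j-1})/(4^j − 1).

5.1533

Richardson extrapolation on the trapezoidal column (denominator 4−1=3):
I_{3,1} = 5.198608 + (5.198608 − 5.333605)/3 = 5.153609
I_{4,1} = 5.164637 + (5.164637 − 5.198608)/3 = 5.153313
I_{4,2} = (16·5.153313 − 5.153609) / 15 = 5.153293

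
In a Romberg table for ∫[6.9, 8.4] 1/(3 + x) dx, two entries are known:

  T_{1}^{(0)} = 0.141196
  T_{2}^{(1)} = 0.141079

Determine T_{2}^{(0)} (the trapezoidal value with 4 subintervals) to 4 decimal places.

0.1411

From T_{2}^{(1)} = (4·T_{2}^{(0)} − T_{1}^{(0)})/3, solve for T_{2}^{(0)}:
4·T_{2}^{(0)} = 3·0.141079 + 0.141196 = 0.564433
T_{2}^{(0)} = 0.141108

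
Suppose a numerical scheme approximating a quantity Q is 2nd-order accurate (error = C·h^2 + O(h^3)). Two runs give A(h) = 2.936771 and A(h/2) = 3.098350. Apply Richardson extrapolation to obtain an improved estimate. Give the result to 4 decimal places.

Extrapolated value = (4·A(h/2) − A(h)) / (4 − 1)
= (4·3.098350 − 2.936771) / 3
= 9.456629 / 3 = 3.152210

3.1522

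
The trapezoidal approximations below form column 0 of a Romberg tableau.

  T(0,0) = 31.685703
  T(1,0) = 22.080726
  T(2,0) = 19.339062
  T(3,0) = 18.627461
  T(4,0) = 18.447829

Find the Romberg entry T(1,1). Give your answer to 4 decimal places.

T(1,1) = (4·22.080726 − 31.685703) / 3 = 18.879067

18.8791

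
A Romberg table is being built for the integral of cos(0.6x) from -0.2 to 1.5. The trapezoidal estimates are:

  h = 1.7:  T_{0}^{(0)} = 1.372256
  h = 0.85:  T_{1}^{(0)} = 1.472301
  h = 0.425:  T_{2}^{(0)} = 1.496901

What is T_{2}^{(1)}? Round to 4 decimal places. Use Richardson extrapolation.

T_{2}^{(1)} = (4·1.496901 − 1.472301) / 3 = 1.505101

1.5051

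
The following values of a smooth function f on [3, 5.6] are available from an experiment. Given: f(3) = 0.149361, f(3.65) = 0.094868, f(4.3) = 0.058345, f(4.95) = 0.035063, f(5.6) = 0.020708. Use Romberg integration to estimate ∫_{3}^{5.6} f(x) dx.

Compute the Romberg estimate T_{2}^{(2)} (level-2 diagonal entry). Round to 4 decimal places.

T_{0}^{(0)} (trapezoid, 1 panel, h=2.6000): 0.221090
T_{1}^{(0)} (trapezoid, 2 panels, h=1.3000): 0.186393
T_{2}^{(0)} (trapezoid, 4 panels, h=0.6500): 0.177652
T_{1}^{(1)} = 0.186393 + (0.186393 − 0.221090)/3 = 0.174827
T_{2}^{(1)} = 0.177652 + (0.177652 − 0.186393)/3 = 0.174738
T_{2}^{(2)} = 0.174738 + (0.174738 − 0.174827)/15 = 0.174732

0.1747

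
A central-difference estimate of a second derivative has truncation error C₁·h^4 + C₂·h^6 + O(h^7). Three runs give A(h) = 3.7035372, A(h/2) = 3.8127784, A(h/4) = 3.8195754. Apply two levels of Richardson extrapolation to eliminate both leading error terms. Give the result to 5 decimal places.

3.82003

First eliminate the h^4 term (factor 2^4 = 16):
  B₁ = (16·3.8127784 − 3.7035372)/15 = 3.8200611
  B₂ = (16·3.8195754 − 3.8127784)/15 = 3.8200285
Then eliminate the h^6 term (factor 2^6 = 64):
  (64·3.8200285 − 3.8200611)/63 = 3.8200280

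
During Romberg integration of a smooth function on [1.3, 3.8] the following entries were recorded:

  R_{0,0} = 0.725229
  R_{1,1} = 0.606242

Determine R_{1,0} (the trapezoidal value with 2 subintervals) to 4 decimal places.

From R_{1,1} = (4·R_{1,0} − R_{0,0})/3, solve for R_{1,0}:
4·R_{1,0} = 3·0.606242 + 0.725229 = 2.543955
R_{1,0} = 0.635989

0.6360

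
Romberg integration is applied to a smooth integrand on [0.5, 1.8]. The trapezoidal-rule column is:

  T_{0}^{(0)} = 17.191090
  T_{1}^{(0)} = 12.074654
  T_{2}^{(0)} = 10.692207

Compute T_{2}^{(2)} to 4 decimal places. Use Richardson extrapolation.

Richardson extrapolation on the trapezoidal column (denominator 4−1=3):
T_{1}^{(1)} = (4·12.074654 − 17.191090) / 3 = 10.369175
T_{2}^{(1)} = (4·10.692207 − 12.074654) / 3 = 10.231391
T_{2}^{(2)} = 10.231391 + (10.231391 − 10.369175)/15 = 10.222205
(Column j=1 coincides with Simpson's rule on the same nodes.)

10.2222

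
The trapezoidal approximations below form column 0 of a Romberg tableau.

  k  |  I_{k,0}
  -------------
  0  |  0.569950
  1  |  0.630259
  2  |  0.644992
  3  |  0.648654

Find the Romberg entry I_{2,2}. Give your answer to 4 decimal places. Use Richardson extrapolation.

0.6499

I_{1,1} = 0.630259 + (0.630259 − 0.569950)/3 = 0.650362
I_{2,1} = 0.644992 + (0.644992 − 0.630259)/3 = 0.649903
I_{2,2} = (16·0.649903 − 0.650362) / 15 = 0.649872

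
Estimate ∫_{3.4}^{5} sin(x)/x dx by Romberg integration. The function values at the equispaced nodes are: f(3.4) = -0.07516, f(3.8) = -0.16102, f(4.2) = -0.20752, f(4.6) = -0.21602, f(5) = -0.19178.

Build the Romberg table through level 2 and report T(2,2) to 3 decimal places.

T(0,0) (trapezoid, 1 panel, h=1.6000): -0.21355
T(1,0) (trapezoid, 2 panels, h=0.8000): -0.27279
T(2,0) (trapezoid, 4 panels, h=0.4000): -0.28721
T(1,1) = -0.27279 + (-0.27279 − (-0.21355))/3 = -0.29254
T(2,1) = -0.28721 + (-0.28721 − (-0.27279))/3 = -0.29202
T(2,2) = -0.29202 + (-0.29202 − (-0.29254))/15 = -0.29199

-0.292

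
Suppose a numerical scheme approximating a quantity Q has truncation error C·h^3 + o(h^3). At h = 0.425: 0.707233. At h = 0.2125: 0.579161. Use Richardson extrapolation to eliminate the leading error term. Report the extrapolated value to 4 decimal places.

0.5609

The leading error scales as h^3; refining by a factor of 2 reduces it by 2^3 = 8.
Extrapolated value = (8·A(h/2) − A(h)) / (8 − 1)
= (8·0.579161 − 0.707233) / 7
= 3.926055 / 7 = 0.560865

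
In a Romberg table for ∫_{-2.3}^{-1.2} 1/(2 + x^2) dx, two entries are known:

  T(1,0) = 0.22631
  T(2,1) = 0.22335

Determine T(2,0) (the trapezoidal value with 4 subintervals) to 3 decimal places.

0.224

From T(2,1) = (4·T(2,0) − T(1,0))/3, solve for T(2,0):
4·T(2,0) = 3·0.22335 + 0.22631 = 0.89636
T(2,0) = 0.22409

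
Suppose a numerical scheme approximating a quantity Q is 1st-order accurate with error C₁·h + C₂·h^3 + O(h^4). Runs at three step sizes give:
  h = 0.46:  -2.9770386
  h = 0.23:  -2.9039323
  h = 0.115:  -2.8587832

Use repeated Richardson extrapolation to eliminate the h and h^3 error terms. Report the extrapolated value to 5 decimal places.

First eliminate the h term (factor 2^1 = 2):
  B₁ = (2·(-2.9039323) − (-2.9770386))/1 = -2.8308260
  B₂ = (2·(-2.8587832) − (-2.9039323))/1 = -2.8136341
Then eliminate the h^3 term (factor 2^3 = 8):
  (8·(-2.8136341) − (-2.8308260))/7 = -2.8111781

-2.81118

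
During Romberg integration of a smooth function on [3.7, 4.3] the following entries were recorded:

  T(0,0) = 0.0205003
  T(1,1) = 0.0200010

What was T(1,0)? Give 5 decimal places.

From T(1,1) = (4·T(1,0) − T(0,0))/3, solve for T(1,0):
4·T(1,0) = 3·0.0200010 + 0.0205003 = 0.0805033
T(1,0) = 0.0201258

0.02013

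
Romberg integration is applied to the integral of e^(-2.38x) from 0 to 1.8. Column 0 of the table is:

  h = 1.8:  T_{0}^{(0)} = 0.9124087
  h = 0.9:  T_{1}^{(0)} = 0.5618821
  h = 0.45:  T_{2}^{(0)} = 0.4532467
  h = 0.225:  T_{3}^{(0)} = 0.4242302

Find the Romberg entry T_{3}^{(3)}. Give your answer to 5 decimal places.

0.41438

T_{1}^{(1)} = 0.5618821 + (0.5618821 − 0.9124087)/3 = 0.4450399
T_{2}^{(1)} = 0.4532467 + (0.4532467 − 0.5618821)/3 = 0.4170349
T_{3}^{(1)} = (4·0.4242302 − 0.4532467) / 3 = 0.4145580
T_{2}^{(2)} = 0.4170349 + (0.4170349 − 0.4450399)/15 = 0.4151679
T_{3}^{(2)} = (16·0.4145580 − 0.4170349) / 15 = 0.4143929
T_{3}^{(3)} = 0.4143929 + (0.4143929 − 0.4151679)/63 = 0.4143806
(Column j=1 coincides with Simpson's rule on the same nodes.)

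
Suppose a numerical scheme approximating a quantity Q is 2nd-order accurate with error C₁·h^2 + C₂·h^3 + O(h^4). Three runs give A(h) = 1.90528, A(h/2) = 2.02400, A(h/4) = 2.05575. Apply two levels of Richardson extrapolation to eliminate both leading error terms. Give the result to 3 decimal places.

First eliminate the h^2 term (factor 2^2 = 4):
  B₁ = (4·2.02400 − 1.90528)/3 = 2.06357
  B₂ = (4·2.05575 − 2.02400)/3 = 2.06633
Then eliminate the h^3 term (factor 2^3 = 8):
  (8·2.06633 − 2.06357)/7 = 2.06672

2.067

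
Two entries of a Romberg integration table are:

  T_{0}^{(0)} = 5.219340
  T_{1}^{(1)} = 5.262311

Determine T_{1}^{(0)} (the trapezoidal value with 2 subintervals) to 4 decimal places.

5.2516

From T_{1}^{(1)} = (4·T_{1}^{(0)} − T_{0}^{(0)})/3, solve for T_{1}^{(0)}:
4·T_{1}^{(0)} = 3·5.262311 + 5.219340 = 21.006273
T_{1}^{(0)} = 5.251568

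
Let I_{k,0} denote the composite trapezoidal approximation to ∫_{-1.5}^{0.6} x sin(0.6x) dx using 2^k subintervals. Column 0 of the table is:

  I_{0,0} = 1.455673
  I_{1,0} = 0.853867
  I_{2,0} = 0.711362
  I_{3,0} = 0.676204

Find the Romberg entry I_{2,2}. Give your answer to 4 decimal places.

0.6646

Richardson extrapolation on the trapezoidal column (denominator 4−1=3):
I_{1,1} = (4·0.853867 − 1.455673) / 3 = 0.653265
I_{2,1} = (4·0.711362 − 0.853867) / 3 = 0.663860
I_{2,2} = 0.663860 + (0.663860 − 0.653265)/15 = 0.664566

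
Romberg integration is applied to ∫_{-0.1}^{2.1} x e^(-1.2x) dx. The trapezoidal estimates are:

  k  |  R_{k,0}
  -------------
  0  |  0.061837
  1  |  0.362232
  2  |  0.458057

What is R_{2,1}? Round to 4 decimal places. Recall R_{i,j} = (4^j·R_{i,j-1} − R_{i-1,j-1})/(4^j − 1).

0.4900

R_{2,1} = (4·0.458057 − 0.362232) / 3 = 0.489999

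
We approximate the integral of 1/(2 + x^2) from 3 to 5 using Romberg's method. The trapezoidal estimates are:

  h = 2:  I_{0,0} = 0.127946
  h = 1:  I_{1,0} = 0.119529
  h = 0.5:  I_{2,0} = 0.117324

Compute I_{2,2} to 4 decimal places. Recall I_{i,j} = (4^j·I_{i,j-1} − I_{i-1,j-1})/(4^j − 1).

0.1166

Richardson extrapolation on the trapezoidal column (denominator 4−1=3):
I_{1,1} = (4·0.119529 − 0.127946) / 3 = 0.116723
I_{2,1} = 0.117324 + (0.117324 − 0.119529)/3 = 0.116589
I_{2,2} = (16·0.116589 − 0.116723) / 15 = 0.116580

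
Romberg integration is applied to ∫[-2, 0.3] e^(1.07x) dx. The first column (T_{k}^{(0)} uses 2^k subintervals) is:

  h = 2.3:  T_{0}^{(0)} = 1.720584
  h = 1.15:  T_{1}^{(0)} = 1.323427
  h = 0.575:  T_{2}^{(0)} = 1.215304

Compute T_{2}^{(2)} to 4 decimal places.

1.1785

T_{1}^{(1)} = 1.323427 + (1.323427 − 1.720584)/3 = 1.191041
T_{2}^{(1)} = 1.215304 + (1.215304 − 1.323427)/3 = 1.179263
T_{2}^{(2)} = (16·1.179263 − 1.191041) / 15 = 1.178478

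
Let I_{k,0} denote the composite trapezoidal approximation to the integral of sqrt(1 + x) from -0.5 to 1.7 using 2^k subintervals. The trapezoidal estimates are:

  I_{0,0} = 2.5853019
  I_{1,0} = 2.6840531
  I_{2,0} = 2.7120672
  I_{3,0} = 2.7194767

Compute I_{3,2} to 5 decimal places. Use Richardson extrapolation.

Richardson extrapolation on the trapezoidal column (denominator 4−1=3):
I_{2,1} = (4·2.7120672 − 2.6840531) / 3 = 2.7214052
I_{3,1} = 2.7194767 + (2.7194767 − 2.7120672)/3 = 2.7219465
I_{3,2} = 2.7219465 + (2.7219465 − 2.7214052)/15 = 2.7219826

2.72198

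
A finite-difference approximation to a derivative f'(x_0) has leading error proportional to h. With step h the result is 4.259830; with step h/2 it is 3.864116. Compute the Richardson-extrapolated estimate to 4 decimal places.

The leading error scales as h; refining by a factor of 2 reduces it by 2^1 = 2.
Extrapolated value = (2·A(h/2) − A(h)) / (2 − 1)
= (2·3.864116 − 4.259830) / 1
= 3.468402 / 1 = 3.468402

3.4684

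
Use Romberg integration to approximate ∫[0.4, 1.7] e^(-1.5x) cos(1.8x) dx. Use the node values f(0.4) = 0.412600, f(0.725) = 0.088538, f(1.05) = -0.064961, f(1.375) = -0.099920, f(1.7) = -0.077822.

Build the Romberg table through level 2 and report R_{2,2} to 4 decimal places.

R_{0,0} (trapezoid, 1 panel, h=1.3000): 0.217606
R_{1,0} (trapezoid, 2 panels, h=0.6500): 0.066578
R_{2,0} (trapezoid, 4 panels, h=0.3250): 0.029590
R_{1,1} = 0.066578 + (0.066578 − 0.217606)/3 = 0.016235
R_{2,1} = 0.029590 + (0.029590 − 0.066578)/3 = 0.017261
R_{2,2} = 0.017261 + (0.017261 − 0.016235)/15 = 0.017329

0.0173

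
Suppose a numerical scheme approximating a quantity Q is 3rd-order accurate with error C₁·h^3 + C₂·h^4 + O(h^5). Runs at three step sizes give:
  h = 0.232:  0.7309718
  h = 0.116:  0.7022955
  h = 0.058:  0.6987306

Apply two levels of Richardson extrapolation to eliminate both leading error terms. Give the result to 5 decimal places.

0.69822

First eliminate the h^3 term (factor 2^3 = 8):
  B₁ = (8·0.7022955 − 0.7309718)/7 = 0.6981989
  B₂ = (8·0.6987306 − 0.7022955)/7 = 0.6982213
Then eliminate the h^4 term (factor 2^4 = 16):
  (16·0.6982213 − 0.6981989)/15 = 0.6982228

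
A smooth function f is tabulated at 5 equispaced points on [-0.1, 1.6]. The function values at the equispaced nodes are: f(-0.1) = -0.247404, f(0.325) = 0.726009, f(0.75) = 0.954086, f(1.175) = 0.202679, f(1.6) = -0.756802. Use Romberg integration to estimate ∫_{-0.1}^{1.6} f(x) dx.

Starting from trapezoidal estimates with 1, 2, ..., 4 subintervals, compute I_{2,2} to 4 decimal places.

I_{0,0} (trapezoid, 1 panel, h=1.7000): -0.853575
I_{1,0} (trapezoid, 2 panels, h=0.8500): 0.384186
I_{2,0} (trapezoid, 4 panels, h=0.4250): 0.586785
I_{1,1} = 0.384186 + (0.384186 − (-0.853575))/3 = 0.796773
I_{2,1} = 0.586785 + (0.586785 − 0.384186)/3 = 0.654318
I_{2,2} = 0.654318 + (0.654318 − 0.796773)/15 = 0.644821

0.6448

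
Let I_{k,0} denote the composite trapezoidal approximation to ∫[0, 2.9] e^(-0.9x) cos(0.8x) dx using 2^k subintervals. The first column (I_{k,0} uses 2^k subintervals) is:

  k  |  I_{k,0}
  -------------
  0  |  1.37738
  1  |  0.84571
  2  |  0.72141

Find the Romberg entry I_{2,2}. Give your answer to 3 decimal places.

I_{1,1} = 0.84571 + (0.84571 − 1.37738)/3 = 0.66849
I_{2,1} = 0.72141 + (0.72141 − 0.84571)/3 = 0.67998
I_{2,2} = 0.67998 + (0.67998 − 0.66849)/15 = 0.68075

0.681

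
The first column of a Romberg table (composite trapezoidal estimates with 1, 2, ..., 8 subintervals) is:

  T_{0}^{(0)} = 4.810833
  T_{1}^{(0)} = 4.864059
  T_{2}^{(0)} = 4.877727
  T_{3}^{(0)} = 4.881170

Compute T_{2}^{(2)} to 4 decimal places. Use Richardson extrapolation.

4.8823

Richardson extrapolation on the trapezoidal column (denominator 4−1=3):
T_{1}^{(1)} = (4·4.864059 − 4.810833) / 3 = 4.881801
T_{2}^{(1)} = 4.877727 + (4.877727 − 4.864059)/3 = 4.882283
T_{2}^{(2)} = (16·4.882283 − 4.881801) / 15 = 4.882315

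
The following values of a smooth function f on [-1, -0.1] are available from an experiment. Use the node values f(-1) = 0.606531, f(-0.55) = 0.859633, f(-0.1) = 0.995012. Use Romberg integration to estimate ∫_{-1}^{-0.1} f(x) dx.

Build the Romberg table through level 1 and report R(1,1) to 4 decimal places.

R(0,0) (trapezoid, 1 panel, h=0.9000): 0.720694
R(1,0) (trapezoid, 2 panels, h=0.4500): 0.747182
R(1,1) = 0.747182 + (0.747182 − 0.720694)/3 = 0.756011

0.7560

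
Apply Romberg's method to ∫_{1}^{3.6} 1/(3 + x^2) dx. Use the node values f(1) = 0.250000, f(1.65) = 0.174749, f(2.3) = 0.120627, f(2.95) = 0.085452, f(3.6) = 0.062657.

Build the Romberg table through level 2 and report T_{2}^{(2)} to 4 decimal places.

0.3456

T_{0}^{(0)} (trapezoid, 1 panel, h=2.6000): 0.406454
T_{1}^{(0)} (trapezoid, 2 panels, h=1.3000): 0.360042
T_{2}^{(0)} (trapezoid, 4 panels, h=0.6500): 0.349152
T_{1}^{(1)} = 0.360042 + (0.360042 − 0.406454)/3 = 0.344571
T_{2}^{(1)} = 0.349152 + (0.349152 − 0.360042)/3 = 0.345522
T_{2}^{(2)} = 0.345522 + (0.345522 − 0.344571)/15 = 0.345585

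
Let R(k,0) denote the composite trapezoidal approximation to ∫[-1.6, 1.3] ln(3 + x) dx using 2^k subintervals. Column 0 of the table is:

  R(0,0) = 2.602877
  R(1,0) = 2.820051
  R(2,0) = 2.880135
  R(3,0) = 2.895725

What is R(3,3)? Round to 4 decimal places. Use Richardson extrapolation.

2.9010

R(1,1) = (4·2.820051 − 2.602877) / 3 = 2.892442
R(2,1) = 2.880135 + (2.880135 − 2.820051)/3 = 2.900163
R(3,1) = (4·2.895725 − 2.880135) / 3 = 2.900922
R(2,2) = (16·2.900163 − 2.892442) / 15 = 2.900678
R(3,2) = (16·2.900922 − 2.900163) / 15 = 2.900973
R(3,3) = 2.900973 + (2.900973 − 2.900678)/63 = 2.900978
(Column j=1 coincides with Simpson's rule on the same nodes.)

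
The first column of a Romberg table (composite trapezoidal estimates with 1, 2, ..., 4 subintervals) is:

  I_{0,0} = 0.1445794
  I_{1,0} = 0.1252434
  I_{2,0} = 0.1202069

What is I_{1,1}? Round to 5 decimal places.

0.11880

Richardson extrapolation on the trapezoidal column (denominator 4−1=3):
I_{1,1} = 0.1252434 + (0.1252434 − 0.1445794)/3 = 0.1187981
(Column j=1 coincides with Simpson's rule on the same nodes.)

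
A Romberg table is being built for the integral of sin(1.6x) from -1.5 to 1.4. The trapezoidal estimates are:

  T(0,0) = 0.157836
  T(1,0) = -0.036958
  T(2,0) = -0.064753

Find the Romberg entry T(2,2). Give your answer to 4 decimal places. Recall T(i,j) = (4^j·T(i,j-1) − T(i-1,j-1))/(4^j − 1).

Richardson extrapolation on the trapezoidal column (denominator 4−1=3):
T(1,1) = (4·(-0.036958) − 0.157836) / 3 = -0.101889
T(2,1) = -0.064753 + (-0.064753 − (-0.036958))/3 = -0.074018
T(2,2) = (16·(-0.074018) − (-0.101889)) / 15 = -0.072160

-0.0722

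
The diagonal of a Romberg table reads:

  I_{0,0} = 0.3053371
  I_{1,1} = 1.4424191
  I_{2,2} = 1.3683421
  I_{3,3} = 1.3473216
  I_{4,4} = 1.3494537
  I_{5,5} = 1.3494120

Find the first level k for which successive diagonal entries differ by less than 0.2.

k = 2

|I_{1,1} − I_{0,0}| = 1.1370820 ≥ 0.2
|I_{2,2} − I_{1,1}| = 0.0740770 < 0.2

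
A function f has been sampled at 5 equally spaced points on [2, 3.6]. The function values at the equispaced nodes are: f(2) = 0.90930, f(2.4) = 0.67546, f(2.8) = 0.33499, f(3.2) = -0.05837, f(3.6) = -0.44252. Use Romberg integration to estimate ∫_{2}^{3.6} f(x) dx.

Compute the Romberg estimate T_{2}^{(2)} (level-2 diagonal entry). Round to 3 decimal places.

T_{0}^{(0)} (trapezoid, 1 panel, h=1.6000): 0.37342
T_{1}^{(0)} (trapezoid, 2 panels, h=0.8000): 0.45470
T_{2}^{(0)} (trapezoid, 4 panels, h=0.4000): 0.47419
T_{1}^{(1)} = 0.45470 + (0.45470 − 0.37342)/3 = 0.48179
T_{2}^{(1)} = 0.47419 + (0.47419 − 0.45470)/3 = 0.48069
T_{2}^{(2)} = 0.48069 + (0.48069 − 0.48179)/15 = 0.48062

0.481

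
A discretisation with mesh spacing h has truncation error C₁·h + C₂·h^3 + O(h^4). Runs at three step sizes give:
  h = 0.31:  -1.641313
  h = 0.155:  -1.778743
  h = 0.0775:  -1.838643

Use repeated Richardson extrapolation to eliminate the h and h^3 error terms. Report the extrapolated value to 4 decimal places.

-1.8960

First eliminate the h term (factor 2^1 = 2):
  B₁ = (2·(-1.778743) − (-1.641313))/1 = -1.916173
  B₂ = (2·(-1.838643) − (-1.778743))/1 = -1.898543
Then eliminate the h^3 term (factor 2^3 = 8):
  (8·(-1.898543) − (-1.916173))/7 = -1.896024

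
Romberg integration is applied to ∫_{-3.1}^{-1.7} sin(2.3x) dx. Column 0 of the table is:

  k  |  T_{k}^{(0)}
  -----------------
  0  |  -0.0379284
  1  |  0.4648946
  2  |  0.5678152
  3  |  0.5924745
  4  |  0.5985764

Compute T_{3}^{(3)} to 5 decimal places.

Richardson extrapolation on the trapezoidal column (denominator 4−1=3):
T_{1}^{(1)} = 0.4648946 + (0.4648946 − (-0.0379284))/3 = 0.6325023
T_{2}^{(1)} = (4·0.5678152 − 0.4648946) / 3 = 0.6021221
T_{3}^{(1)} = (4·0.5924745 − 0.5678152) / 3 = 0.6006943
T_{2}^{(2)} = 0.6021221 + (0.6021221 − 0.6325023)/15 = 0.6000968
T_{3}^{(2)} = 0.6006943 + (0.6006943 − 0.6021221)/15 = 0.6005991
T_{3}^{(3)} = 0.6005991 + (0.6005991 − 0.6000968)/63 = 0.6006071

0.60061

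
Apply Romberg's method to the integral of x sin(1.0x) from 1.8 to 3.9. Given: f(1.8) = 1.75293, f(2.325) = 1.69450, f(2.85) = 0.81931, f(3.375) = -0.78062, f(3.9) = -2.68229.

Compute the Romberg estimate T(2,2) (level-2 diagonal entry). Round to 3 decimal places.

0.760

T(0,0) (trapezoid, 1 panel, h=2.1000): -0.97583
T(1,0) (trapezoid, 2 panels, h=1.0500): 0.37236
T(2,0) (trapezoid, 4 panels, h=0.5250): 0.66597
T(1,1) = 0.37236 + (0.37236 − (-0.97583))/3 = 0.82176
T(2,1) = 0.66597 + (0.66597 − 0.37236)/3 = 0.76384
T(2,2) = 0.76384 + (0.76384 − 0.82176)/15 = 0.75998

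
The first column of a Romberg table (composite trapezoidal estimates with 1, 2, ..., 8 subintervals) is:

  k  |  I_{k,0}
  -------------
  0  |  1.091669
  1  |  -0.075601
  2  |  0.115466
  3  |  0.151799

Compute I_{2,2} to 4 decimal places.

Richardson extrapolation on the trapezoidal column (denominator 4−1=3):
I_{1,1} = -0.075601 + (-0.075601 − 1.091669)/3 = -0.464691
I_{2,1} = 0.115466 + (0.115466 − (-0.075601))/3 = 0.179155
I_{2,2} = (16·0.179155 − (-0.464691)) / 15 = 0.222078

0.2221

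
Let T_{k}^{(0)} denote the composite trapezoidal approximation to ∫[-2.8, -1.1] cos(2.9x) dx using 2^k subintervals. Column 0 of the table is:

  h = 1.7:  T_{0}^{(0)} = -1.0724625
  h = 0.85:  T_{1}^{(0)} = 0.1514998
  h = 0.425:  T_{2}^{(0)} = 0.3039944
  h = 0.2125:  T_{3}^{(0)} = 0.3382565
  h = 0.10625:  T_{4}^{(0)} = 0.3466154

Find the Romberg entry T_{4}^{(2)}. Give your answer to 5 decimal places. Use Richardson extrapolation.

0.34938

Richardson extrapolation on the trapezoidal column (denominator 4−1=3):
T_{3}^{(1)} = (4·0.3382565 − 0.3039944) / 3 = 0.3496772
T_{4}^{(1)} = 0.3466154 + (0.3466154 − 0.3382565)/3 = 0.3494017
T_{4}^{(2)} = (16·0.3494017 − 0.3496772) / 15 = 0.3493833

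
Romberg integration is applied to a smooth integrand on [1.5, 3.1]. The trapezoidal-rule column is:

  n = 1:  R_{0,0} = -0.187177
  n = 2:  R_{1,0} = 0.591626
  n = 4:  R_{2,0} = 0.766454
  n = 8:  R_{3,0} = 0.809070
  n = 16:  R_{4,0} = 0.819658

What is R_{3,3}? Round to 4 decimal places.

0.8232

Richardson extrapolation on the trapezoidal column (denominator 4−1=3):
R_{1,1} = 0.591626 + (0.591626 − (-0.187177))/3 = 0.851227
R_{2,1} = (4·0.766454 − 0.591626) / 3 = 0.824730
R_{3,1} = (4·0.809070 − 0.766454) / 3 = 0.823275
R_{2,2} = 0.824730 + (0.824730 − 0.851227)/15 = 0.822964
R_{3,2} = 0.823275 + (0.823275 − 0.824730)/15 = 0.823178
R_{3,3} = 0.823178 + (0.823178 − 0.822964)/63 = 0.823181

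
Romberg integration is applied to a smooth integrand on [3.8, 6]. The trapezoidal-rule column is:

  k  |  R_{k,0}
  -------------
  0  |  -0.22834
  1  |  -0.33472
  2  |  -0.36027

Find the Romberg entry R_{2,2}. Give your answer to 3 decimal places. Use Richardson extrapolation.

-0.369

R_{1,1} = -0.33472 + (-0.33472 − (-0.22834))/3 = -0.37018
R_{2,1} = (4·(-0.36027) − (-0.33472)) / 3 = -0.36879
R_{2,2} = (16·(-0.36879) − (-0.37018)) / 15 = -0.36870
(Column j=1 coincides with Simpson's rule on the same nodes.)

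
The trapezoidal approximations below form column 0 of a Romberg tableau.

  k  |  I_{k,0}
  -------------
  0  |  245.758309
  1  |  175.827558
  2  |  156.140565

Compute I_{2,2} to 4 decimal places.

Richardson extrapolation on the trapezoidal column (denominator 4−1=3):
I_{1,1} = (4·175.827558 − 245.758309) / 3 = 152.517308
I_{2,1} = (4·156.140565 − 175.827558) / 3 = 149.578234
I_{2,2} = 149.578234 + (149.578234 − 152.517308)/15 = 149.382296

149.3823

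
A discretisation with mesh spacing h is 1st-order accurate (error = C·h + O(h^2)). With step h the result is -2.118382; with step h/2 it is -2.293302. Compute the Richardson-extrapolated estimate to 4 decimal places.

-2.4682

Extrapolated value = (2·A(h/2) − A(h)) / (2 − 1)
= (2·(-2.293302) − (-2.118382)) / 1
= -2.468222 / 1 = -2.468222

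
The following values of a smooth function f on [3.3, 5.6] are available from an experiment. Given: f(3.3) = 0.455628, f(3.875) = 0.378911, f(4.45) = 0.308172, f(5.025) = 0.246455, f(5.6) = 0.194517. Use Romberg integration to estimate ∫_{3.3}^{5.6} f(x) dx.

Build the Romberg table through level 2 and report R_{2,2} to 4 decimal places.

0.7222

R_{0,0} (trapezoid, 1 panel, h=2.3000): 0.747667
R_{1,0} (trapezoid, 2 panels, h=1.1500): 0.728231
R_{2,0} (trapezoid, 4 panels, h=0.5750): 0.723701
R_{1,1} = 0.728231 + (0.728231 − 0.747667)/3 = 0.721752
R_{2,1} = 0.723701 + (0.723701 − 0.728231)/3 = 0.722191
R_{2,2} = 0.722191 + (0.722191 − 0.721752)/15 = 0.722220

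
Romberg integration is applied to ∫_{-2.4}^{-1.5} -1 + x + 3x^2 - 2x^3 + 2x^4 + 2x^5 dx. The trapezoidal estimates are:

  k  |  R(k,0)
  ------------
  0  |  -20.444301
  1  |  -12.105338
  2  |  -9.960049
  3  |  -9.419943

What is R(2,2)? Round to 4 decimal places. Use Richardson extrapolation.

-9.2396

Richardson extrapolation on the trapezoidal column (denominator 4−1=3):
R(1,1) = (4·(-12.105338) − (-20.444301)) / 3 = -9.325684
R(2,1) = -9.960049 + (-9.960049 − (-12.105338))/3 = -9.244953
R(2,2) = -9.244953 + (-9.244953 − (-9.325684))/15 = -9.239571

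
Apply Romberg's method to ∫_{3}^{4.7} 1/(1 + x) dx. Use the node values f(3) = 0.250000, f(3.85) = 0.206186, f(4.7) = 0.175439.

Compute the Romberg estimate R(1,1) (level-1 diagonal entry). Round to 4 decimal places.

R(0,0) (trapezoid, 1 panel, h=1.7000): 0.361623
R(1,0) (trapezoid, 2 panels, h=0.8500): 0.356070
R(1,1) = 0.356070 + (0.356070 − 0.361623)/3 = 0.354219

0.3542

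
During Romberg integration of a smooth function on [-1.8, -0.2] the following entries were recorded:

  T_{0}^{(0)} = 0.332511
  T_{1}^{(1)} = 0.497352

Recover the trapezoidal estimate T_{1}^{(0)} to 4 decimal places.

0.4561

From T_{1}^{(1)} = (4·T_{1}^{(0)} − T_{0}^{(0)})/3, solve for T_{1}^{(0)}:
4·T_{1}^{(0)} = 3·0.497352 + 0.332511 = 1.824567
T_{1}^{(0)} = 0.456142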